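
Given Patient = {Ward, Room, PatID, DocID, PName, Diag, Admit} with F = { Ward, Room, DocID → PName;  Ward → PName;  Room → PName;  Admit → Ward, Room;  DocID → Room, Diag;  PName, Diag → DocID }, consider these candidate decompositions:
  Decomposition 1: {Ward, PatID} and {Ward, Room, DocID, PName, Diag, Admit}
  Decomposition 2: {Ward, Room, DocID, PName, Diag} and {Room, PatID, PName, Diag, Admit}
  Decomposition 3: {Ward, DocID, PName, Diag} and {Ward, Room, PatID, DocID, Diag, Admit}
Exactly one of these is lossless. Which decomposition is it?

Decomposition 3

Decomposition 1: common = {Ward}, closure = {Ward, PName} → lossy.
Decomposition 2: common = {Room, PName, Diag}, closure = {Room, DocID, PName, Diag} → lossy.
Decomposition 3: common = {Ward, DocID, Diag}, closure = {Ward, Room, DocID, PName, Diag} → lossless.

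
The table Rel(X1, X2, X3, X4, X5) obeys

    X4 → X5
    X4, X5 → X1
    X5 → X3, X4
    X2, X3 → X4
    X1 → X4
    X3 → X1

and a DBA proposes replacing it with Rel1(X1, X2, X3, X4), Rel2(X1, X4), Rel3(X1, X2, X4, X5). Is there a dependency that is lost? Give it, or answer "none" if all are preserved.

none

X4 → X5 lies within Rel3.
X4, X5 → X1 lies within Rel3.
X5 → X3, X4: restricted closure across fragments reaches X3, X4.
X2, X3 → X4 lies within Rel1.
X1 → X4 lies within Rel1.
X3 → X1 lies within Rel1.
Every dependency is enforceable on the fragments, so the decomposition is dependency-preserving.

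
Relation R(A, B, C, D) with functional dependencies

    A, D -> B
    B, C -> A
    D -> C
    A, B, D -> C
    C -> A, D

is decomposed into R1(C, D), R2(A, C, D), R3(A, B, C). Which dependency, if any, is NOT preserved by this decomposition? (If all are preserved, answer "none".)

none

A, D → B: restricted closure across fragments reaches B.
B, C → A lies within R3.
D → C lies within R1.
A, B, D → C: restricted closure across fragments reaches C.
C → A, D lies within R2.
Every dependency is enforceable on the fragments, so the decomposition is dependency-preserving.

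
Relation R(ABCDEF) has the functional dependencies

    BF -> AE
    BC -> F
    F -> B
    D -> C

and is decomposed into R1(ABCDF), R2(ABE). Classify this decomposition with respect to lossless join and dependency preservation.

Lossless test: (AB)⁺ = {AB}, which is a superkey of neither fragment — lossy.
Dependency preservation: the restricted closure of {BF} across the fragments never reaches {AE}, so BF → AE cannot be enforced without a join — not preserved.

lossy and not dependency-preserving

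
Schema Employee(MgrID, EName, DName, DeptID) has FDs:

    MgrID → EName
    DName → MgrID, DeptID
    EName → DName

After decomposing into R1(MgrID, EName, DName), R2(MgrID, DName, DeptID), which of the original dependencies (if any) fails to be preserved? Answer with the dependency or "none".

none

MgrID → EName lies within R1.
DName → MgrID, DeptID lies within R2.
EName → DName lies within R1.
Every dependency is enforceable on the fragments, so the decomposition is dependency-preserving.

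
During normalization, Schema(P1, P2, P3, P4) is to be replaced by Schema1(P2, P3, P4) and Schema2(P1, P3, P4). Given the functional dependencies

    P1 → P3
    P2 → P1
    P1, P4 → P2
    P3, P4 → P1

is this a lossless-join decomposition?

Common attributes: Schema1 ∩ Schema2 = {P3, P4}.
Closure of {P3, P4}: P3, P4 → P1 applies, adding P1; P1, P4 → P2 applies, adding P2. So (P3, P4)⁺ = {P1, P2, P3, P4}.
This closure contains every attribute of Schema1, so Schema1 ∩ Schema2 → Schema1. The join is lossless.

Yes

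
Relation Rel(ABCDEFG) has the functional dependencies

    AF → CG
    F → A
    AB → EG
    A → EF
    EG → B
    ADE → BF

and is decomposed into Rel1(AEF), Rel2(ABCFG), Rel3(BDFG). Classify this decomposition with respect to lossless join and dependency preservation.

Lossless test (chase): Rows 1 and 2 agree on AF; apply AF→CG and equate their CG entries. Rows 1 and 3 agree on F; apply F→A and equate their A entries. Rows 2 and 3 agree on AB; apply AB→EG and equate their EG entries. Rows 1 and 2 agree on A; apply A→EF and equate their EF entries. Rows 1 and 2 agree on EG; apply EG→B and equate their B entries. Rows 1 and 3 agree on AF; apply AF→CG and equate their CG entries. Row 3 is now all distinguished symbols — the join is lossless.
Dependency preservation: the restricted closure of {EG} across the fragments never reaches {B}, so EG → B cannot be enforced without a join — not preserved.

lossless but not dependency-preserving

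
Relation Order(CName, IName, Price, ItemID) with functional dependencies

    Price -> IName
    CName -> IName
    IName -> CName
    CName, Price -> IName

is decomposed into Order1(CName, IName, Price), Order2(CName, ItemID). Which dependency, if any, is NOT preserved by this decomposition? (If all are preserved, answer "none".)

none

Price → IName lies within Order1.
CName → IName lies within Order1.
IName → CName lies within Order1.
CName, Price → IName lies within Order1.
Every dependency is enforceable on the fragments, so the decomposition is dependency-preserving.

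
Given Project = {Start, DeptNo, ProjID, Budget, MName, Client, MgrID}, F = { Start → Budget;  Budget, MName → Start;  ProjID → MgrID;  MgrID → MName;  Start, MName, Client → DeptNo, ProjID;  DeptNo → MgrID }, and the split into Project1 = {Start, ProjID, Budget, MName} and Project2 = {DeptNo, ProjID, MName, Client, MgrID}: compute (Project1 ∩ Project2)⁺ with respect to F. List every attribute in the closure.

ProjID, MName, MgrID

Project1 ∩ Project2 = {ProjID, MName}.
ProjID → MgrID applies, adding MgrID
Closure: {ProjID, MName, MgrID}.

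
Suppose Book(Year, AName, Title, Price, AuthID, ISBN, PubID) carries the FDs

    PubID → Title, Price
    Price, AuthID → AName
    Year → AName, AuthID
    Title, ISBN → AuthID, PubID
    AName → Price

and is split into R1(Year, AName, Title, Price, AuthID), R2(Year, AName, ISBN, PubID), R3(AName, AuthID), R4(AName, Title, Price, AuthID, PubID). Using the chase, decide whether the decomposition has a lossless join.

Chase test. Columns are Year, AName, Title, Price, AuthID, ISBN, PubID; row i has aⱼ where attribute j ∈ Ri, else bᵢⱼ.
Initial tableau (one row per fragment):
  row 1: a1 a2 a3 a4 a5 b16 b17
  row 2: a1 a2 b23 b24 b25 a6 a7
  row 3: b31 a2 b33 b34 a5 b36 b37
  row 4: b41 a2 a3 a4 a5 b46 a7
Rows 2 and 4 agree on PubID; apply PubID→Title, Price and equate their Title, Price entries.
Rows 1 and 2 agree on Year; apply Year→AName, AuthID and equate their AName, AuthID entries.
Rows 1 and 3 agree on AName; apply AName→Price and equate their Price entries.
Row 2 is now all distinguished symbols — the join is lossless.

Yes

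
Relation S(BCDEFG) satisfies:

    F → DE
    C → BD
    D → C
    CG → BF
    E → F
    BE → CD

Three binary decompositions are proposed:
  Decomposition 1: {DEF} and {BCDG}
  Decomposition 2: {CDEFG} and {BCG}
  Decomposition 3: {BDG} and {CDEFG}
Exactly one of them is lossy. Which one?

Decomposition 1

Decomposition 1: common = {D}, closure = {BCD} → lossy.
Decomposition 2: common = {CG}, closure = {BCDEFG} → lossless.
Decomposition 3: common = {DG}, closure = {BCDEFG} → lossless.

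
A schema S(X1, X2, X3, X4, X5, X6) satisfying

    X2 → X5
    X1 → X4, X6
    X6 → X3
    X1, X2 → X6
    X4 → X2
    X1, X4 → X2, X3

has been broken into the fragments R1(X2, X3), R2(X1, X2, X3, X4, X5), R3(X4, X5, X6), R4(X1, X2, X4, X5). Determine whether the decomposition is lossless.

Chase test. Columns are X1, X2, X3, X4, X5, X6; row i has aⱼ where attribute j ∈ Ri, else bᵢⱼ.
Initial tableau (one row per fragment):
  row 1: b11 a2 a3 b14 b15 b16
  row 2: a1 a2 a3 a4 a5 b26
  row 3: b31 b32 b33 a4 a5 a6
  row 4: a1 a2 b43 a4 a5 b46
Rows 1 and 2 agree on X2; apply X2→X5 and equate their X5 entries.
Rows 2 and 4 agree on X1; apply X1→X4, X6 and equate their X4, X6 entries.
Rows 2 and 4 agree on X6; apply X6→X3 and equate their X3 entries.
Rows 2 and 3 agree on X4; apply X4→X2 and equate their X2 entries.
No row becomes fully distinguished — the join is lossy.

No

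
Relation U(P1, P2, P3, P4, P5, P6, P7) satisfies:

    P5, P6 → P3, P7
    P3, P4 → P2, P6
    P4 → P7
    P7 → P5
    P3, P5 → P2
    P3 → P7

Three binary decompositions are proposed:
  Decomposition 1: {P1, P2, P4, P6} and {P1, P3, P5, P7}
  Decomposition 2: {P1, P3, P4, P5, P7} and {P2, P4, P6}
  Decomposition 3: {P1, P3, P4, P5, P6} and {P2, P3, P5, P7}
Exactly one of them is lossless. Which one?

Decomposition 1: common = {P1}, closure = {P1} → lossy.
Decomposition 2: common = {P4}, closure = {P4, P5, P7} → lossy.
Decomposition 3: common = {P3, P5}, closure = {P2, P3, P5, P7} → lossless.

Decomposition 3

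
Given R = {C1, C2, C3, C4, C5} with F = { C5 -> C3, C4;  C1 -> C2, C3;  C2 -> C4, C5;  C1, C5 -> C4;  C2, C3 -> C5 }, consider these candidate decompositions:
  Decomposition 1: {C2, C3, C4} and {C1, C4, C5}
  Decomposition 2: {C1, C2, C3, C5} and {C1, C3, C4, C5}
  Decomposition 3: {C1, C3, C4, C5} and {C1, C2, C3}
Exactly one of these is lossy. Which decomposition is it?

Decomposition 1

Decomposition 1: common = {C4}, closure = {C4} → lossy.
Decomposition 2: common = {C1, C3, C5}, closure = {C1, C2, C3, C4, C5} → lossless.
Decomposition 3: common = {C1, C3}, closure = {C1, C2, C3, C4, C5} → lossless.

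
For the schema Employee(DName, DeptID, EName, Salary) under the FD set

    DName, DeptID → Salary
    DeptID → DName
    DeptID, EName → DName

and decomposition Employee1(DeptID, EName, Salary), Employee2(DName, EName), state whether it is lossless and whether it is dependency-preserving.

Lossless test: (EName)⁺ = {EName}, which is a superkey of neither fragment — lossy.
Dependency preservation: the restricted closure of {DeptID} across the fragments never reaches {DName}, so DeptID → DName cannot be enforced without a join — not preserved.

lossy and not dependency-preserving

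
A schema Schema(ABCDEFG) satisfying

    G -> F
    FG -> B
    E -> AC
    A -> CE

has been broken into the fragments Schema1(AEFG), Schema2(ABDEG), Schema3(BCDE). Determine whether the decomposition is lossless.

Chase test. Columns are ABCDEFG; row i has aⱼ where attribute j ∈ Schemai, else bᵢⱼ.
Initial tableau (one row per fragment):
  row 1: a1 b12 b13 b14 a5 a6 a7
  row 2: a1 a2 b23 a4 a5 b26 a7
  row 3: b31 a2 a3 a4 a5 b36 b37
Rows 1 and 2 agree on G; apply G→F and equate their F entries.
Rows 1 and 2 agree on FG; apply FG→B and equate their B entries.
Rows 1 and 2 agree on E; apply E→AC and equate their AC entries.
Rows 1 and 3 agree on E; apply E→AC and equate their AC entries.
Row 2 is now all distinguished symbols — the join is lossless.

Yes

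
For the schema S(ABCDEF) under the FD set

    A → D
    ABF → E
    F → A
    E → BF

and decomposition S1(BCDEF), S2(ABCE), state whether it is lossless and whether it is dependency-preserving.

Lossless test: (BCE)⁺ = {ABCDEF}, which contains all of one fragment — lossless.
Dependency preservation: the restricted closure of {A} across the fragments never reaches {D}, so A → D cannot be enforced without a join — not preserved.

lossless but not dependency-preserving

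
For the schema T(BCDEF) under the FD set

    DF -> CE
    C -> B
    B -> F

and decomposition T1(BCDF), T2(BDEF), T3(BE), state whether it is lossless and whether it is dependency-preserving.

lossless and dependency-preserving

Lossless test (chase): Rows 1 and 2 agree on DF; apply DF→CE and equate their CE entries. Rows 1 and 3 agree on B; apply B→F and equate their F entries. Row 1 is now all distinguished symbols — the join is lossless.
Dependency preservation: DF → CE is not contained in any single fragment, but the restricted closure of its left-hand side across the fragments still reaches the right-hand side; the remaining FDs each lie inside some fragment. All dependencies are preserved.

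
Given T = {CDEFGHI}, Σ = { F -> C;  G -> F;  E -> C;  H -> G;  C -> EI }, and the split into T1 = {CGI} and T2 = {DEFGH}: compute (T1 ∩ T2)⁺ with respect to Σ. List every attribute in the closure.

CEFGI

T1 ∩ T2 = {G}.
G → F applies, adding F
F → C applies, adding C
C → EI applies, adding EI
Closure: {CEFGI}.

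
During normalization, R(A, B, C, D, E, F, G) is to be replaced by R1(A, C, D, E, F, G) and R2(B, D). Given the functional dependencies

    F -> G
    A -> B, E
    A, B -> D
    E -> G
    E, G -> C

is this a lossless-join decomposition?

Common attributes: R1 ∩ R2 = {D}.
No dependency enlarges {D}, so (D)⁺ = {D}.
The closure contains neither all of R1 = {A, C, D, E, F, G} nor all of R2 = {B, D}, so the common attributes are not a superkey of either fragment. The join is lossy.

No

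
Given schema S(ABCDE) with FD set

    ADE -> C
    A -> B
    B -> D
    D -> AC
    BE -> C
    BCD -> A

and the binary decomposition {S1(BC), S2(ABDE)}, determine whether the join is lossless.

Common attributes: S1 ∩ S2 = {B}.
Closure of {B}: B → D applies, adding D; D → AC applies, adding AC. So (B)⁺ = {ABCD}.
This closure contains every attribute of S1, so S1 ∩ S2 → S1. The join is lossless.

Yes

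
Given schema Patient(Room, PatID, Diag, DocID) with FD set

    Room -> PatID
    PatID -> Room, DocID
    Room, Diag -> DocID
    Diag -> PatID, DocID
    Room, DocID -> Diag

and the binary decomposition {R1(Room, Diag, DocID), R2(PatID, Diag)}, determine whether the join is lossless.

Yes

Common attributes: R1 ∩ R2 = {Diag}.
Closure of {Diag}: Diag → PatID, DocID applies, adding PatID, DocID; PatID → Room, DocID applies, adding Room. So (Diag)⁺ = {Room, PatID, Diag, DocID}.
This closure contains every attribute of R1, so R1 ∩ R2 → R1. The join is lossless.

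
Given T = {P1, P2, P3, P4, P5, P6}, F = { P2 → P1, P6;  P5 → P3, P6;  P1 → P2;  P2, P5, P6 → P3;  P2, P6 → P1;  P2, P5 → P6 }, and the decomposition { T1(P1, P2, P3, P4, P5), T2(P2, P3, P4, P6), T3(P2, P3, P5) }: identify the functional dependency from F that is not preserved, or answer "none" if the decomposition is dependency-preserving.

Check P5 → P3, P6: no single fragment contains all of {P3, P5, P6}, and the restricted closure of {P5} across the fragments never reaches {P3, P6}.
P2 → P1, P6 is preserved.
P1 → P2 is preserved.
P2, P5, P6 → P3 is preserved.
P2, P6 → P1 is preserved.
P2, P5 → P6 is preserved.

P5 → P3, P6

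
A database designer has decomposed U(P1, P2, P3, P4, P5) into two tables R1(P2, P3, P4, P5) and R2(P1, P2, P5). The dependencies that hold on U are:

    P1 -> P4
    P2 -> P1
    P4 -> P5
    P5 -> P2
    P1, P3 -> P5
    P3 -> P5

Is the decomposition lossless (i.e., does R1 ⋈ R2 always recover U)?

Yes

Common attributes: R1 ∩ R2 = {P2, P5}.
Closure of {P2, P5}: P2 → P1 applies, adding P1; P1 → P4 applies, adding P4. So (P2, P5)⁺ = {P1, P2, P4, P5}.
This closure contains every attribute of R2, so R1 ∩ R2 → R2. The join is lossless.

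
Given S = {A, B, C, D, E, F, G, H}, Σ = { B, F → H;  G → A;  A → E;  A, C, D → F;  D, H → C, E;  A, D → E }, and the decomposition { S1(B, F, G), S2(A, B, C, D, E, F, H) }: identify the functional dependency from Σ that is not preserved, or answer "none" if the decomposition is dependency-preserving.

Check G → A: no single fragment contains all of {A, G}, and the restricted closure of {G} across the fragments never reaches {A}.
B, F → H is preserved.
A → E is preserved.
A, C, D → F is preserved.
D, H → C, E is preserved.
A, D → E is preserved.

G → A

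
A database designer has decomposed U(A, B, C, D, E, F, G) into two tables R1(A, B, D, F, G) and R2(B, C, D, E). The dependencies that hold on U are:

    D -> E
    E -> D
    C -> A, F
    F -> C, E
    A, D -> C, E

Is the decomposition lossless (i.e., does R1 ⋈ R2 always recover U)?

Common attributes: R1 ∩ R2 = {B, D}.
Closure of {B, D}: D → E applies, adding E. So (B, D)⁺ = {B, D, E}.
The closure contains neither all of R1 = {A, B, D, F, G} nor all of R2 = {B, C, D, E}, so the common attributes are not a superkey of either fragment. The join is lossy.

No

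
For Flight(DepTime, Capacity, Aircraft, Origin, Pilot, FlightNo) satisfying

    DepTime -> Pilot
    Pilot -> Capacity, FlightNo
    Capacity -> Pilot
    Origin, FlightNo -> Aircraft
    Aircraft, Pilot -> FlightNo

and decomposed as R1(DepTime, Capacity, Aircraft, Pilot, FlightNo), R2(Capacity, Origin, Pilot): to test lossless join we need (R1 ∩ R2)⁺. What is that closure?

Capacity, Pilot, FlightNo

R1 ∩ R2 = {Capacity, Pilot}.
Pilot → Capacity, FlightNo applies, adding FlightNo
Closure: {Capacity, Pilot, FlightNo}.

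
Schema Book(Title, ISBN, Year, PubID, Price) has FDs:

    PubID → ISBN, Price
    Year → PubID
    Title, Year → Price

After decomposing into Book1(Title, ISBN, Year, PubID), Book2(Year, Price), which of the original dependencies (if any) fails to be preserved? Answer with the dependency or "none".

Check PubID → ISBN, Price: no single fragment contains all of {ISBN, PubID, Price}, and the restricted closure of {PubID} across the fragments never reaches {ISBN, Price}.
Year → PubID is preserved.
Title, Year → Price is preserved.

PubID → ISBN, Price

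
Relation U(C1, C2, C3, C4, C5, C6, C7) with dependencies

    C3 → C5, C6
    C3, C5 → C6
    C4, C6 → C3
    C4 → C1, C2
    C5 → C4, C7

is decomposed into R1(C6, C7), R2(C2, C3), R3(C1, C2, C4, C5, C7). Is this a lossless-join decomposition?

No

Chase test. Columns are C1, C2, C3, C4, C5, C6, C7; row i has aⱼ where attribute j ∈ Ri, else bᵢⱼ.
Initial tableau (one row per fragment):
  row 1: b11 b12 b13 b14 b15 a6 a7
  row 2: b21 a2 a3 b24 b25 b26 b27
  row 3: a1 a2 b33 a4 a5 b36 a7
No row becomes fully distinguished — the join is lossy.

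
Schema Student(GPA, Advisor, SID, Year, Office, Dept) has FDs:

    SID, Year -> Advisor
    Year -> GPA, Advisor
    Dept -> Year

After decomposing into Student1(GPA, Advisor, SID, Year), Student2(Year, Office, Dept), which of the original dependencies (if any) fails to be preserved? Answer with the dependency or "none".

SID, Year → Advisor lies within Student1.
Year → GPA, Advisor lies within Student1.
Dept → Year lies within Student2.
Every dependency is enforceable on the fragments, so the decomposition is dependency-preserving.

none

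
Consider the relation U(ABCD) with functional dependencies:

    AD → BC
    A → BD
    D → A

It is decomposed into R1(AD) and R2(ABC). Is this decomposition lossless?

Yes

Common attributes: R1 ∩ R2 = {A}.
Closure of {A}: A → BD applies, adding BD; AD → BC applies, adding C. So (A)⁺ = {ABCD}.
This closure contains every attribute of R1, so R1 ∩ R2 → R1. The join is lossless.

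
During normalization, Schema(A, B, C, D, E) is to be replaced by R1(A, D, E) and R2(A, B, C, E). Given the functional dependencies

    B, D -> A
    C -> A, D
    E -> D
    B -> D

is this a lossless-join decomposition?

Yes

Common attributes: R1 ∩ R2 = {A, E}.
Closure of {A, E}: E → D applies, adding D. So (A, E)⁺ = {A, D, E}.
This closure contains every attribute of R1, so R1 ∩ R2 → R1. The join is lossless.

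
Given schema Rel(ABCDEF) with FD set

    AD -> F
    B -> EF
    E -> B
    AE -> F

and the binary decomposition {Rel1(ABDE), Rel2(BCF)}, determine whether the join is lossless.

No

Common attributes: Rel1 ∩ Rel2 = {B}.
Closure of {B}: B → EF applies, adding EF. So (B)⁺ = {BEF}.
The closure contains neither all of Rel1 = {ABDE} nor all of Rel2 = {BCF}, so the common attributes are not a superkey of either fragment. The join is lossy.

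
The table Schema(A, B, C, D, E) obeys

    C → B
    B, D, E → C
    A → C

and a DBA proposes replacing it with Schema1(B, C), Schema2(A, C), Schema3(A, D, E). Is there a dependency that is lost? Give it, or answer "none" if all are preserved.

B, D, E → C

Check B, D, E → C: no single fragment contains all of {B, C, D, E}, and the restricted closure of {B, D, E} across the fragments never reaches {C}.
C → B is preserved.
A → C is preserved.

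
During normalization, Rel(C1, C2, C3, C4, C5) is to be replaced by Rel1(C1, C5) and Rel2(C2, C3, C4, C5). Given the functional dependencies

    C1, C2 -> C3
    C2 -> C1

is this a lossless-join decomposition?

No

Common attributes: Rel1 ∩ Rel2 = {C5}.
No dependency enlarges {C5}, so (C5)⁺ = {C5}.
The closure contains neither all of Rel1 = {C1, C5} nor all of Rel2 = {C2, C3, C4, C5}, so the common attributes are not a superkey of either fragment. The join is lossy.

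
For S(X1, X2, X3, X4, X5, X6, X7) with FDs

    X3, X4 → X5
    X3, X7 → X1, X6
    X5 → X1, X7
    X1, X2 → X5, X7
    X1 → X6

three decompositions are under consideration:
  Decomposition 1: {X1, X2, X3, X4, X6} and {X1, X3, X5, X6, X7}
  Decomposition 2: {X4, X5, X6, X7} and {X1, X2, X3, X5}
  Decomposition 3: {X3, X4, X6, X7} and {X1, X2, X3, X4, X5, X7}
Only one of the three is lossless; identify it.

Decomposition 1: common = {X1, X3, X6}, closure = {X1, X3, X6} → lossy.
Decomposition 2: common = {X5}, closure = {X1, X5, X6, X7} → lossy.
Decomposition 3: common = {X3, X4, X7}, closure = {X1, X3, X4, X5, X6, X7} → lossless.

Decomposition 3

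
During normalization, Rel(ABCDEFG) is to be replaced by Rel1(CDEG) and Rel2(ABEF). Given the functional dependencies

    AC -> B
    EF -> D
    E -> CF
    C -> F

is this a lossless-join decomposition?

No

Common attributes: Rel1 ∩ Rel2 = {E}.
Closure of {E}: E → CF applies, adding CF; EF → D applies, adding D. So (E)⁺ = {CDEF}.
The closure contains neither all of Rel1 = {CDEG} nor all of Rel2 = {ABEF}, so the common attributes are not a superkey of either fragment. The join is lossy.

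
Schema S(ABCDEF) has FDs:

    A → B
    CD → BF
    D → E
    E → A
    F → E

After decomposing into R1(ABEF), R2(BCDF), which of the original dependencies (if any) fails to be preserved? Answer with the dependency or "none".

Check D → E: no single fragment contains all of {DE}, and the restricted closure of {D} across the fragments never reaches {E}.
A → B is preserved.
CD → BF is preserved.
E → A is preserved.
F → E is preserved.

D → E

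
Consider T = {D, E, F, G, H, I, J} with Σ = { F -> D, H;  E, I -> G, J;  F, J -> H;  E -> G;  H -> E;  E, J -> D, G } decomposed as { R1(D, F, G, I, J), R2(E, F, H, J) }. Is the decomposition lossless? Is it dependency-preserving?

Lossless test: (F, J)⁺ = {D, E, F, G, H, J}, which contains all of one fragment — lossless.
Dependency preservation: the restricted closure of {E, I} across the fragments never reaches {G, J}, so E, I → G, J cannot be enforced without a join — not preserved.

lossless but not dependency-preserving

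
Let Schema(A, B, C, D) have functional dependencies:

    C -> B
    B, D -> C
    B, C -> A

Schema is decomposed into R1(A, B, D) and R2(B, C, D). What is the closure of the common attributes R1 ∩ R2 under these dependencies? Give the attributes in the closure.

A, B, C, D

R1 ∩ R2 = {B, D}.
B, D → C applies, adding C
B, C → A applies, adding A
Closure: {A, B, C, D}.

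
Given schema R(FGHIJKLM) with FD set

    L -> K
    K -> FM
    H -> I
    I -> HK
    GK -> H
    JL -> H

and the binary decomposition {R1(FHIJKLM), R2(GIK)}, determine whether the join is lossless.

Common attributes: R1 ∩ R2 = {IK}.
Closure of {IK}: K → FM applies, adding FM; I → HK applies, adding H. So (IK)⁺ = {FHIKM}.
The closure contains neither all of R1 = {FHIJKLM} nor all of R2 = {GIK}, so the common attributes are not a superkey of either fragment. The join is lossy.

No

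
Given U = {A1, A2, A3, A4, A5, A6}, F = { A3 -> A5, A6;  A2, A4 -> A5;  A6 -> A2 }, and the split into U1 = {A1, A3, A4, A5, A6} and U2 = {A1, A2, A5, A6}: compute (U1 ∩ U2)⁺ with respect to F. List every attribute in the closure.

A1, A2, A5, A6

U1 ∩ U2 = {A1, A5, A6}.
A6 → A2 applies, adding A2
Closure: {A1, A2, A5, A6}.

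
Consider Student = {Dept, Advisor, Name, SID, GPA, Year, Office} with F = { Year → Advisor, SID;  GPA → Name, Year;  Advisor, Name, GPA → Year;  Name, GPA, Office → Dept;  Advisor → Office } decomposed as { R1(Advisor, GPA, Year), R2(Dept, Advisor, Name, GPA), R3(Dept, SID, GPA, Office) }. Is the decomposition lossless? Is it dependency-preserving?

Lossless test (chase): Rows 1 and 2 agree on GPA; apply GPA→Name, Year and equate their Name, Year entries. Rows 1 and 3 agree on GPA; apply GPA→Name, Year and equate their Name, Year entries. Rows 1 and 2 agree on Advisor; apply Advisor→Office and equate their Office entries. Rows 1 and 2 agree on Year; apply Year→Advisor, SID and equate their Advisor, SID entries. Rows 1 and 3 agree on Year; apply Year→Advisor, SID and equate their Advisor, SID entries. Rows 1 and 2 agree on Name, GPA, Office; apply Name, GPA, Office→Dept and equate their Dept entries. Rows 1 and 3 agree on Advisor; apply Advisor→Office and equate their Office entries. Row 1 is now all distinguished symbols — the join is lossless.
Dependency preservation: the restricted closure of {Year} across the fragments never reaches {Advisor, SID}, so Year → Advisor, SID cannot be enforced without a join — not preserved.

lossless but not dependency-preserving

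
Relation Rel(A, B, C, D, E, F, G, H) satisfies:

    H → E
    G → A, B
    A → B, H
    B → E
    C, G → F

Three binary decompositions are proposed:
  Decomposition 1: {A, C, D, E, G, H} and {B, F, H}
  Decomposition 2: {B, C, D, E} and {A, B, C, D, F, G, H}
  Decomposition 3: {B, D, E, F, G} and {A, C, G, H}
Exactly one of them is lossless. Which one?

Decomposition 2

Decomposition 1: common = {H}, closure = {E, H} → lossy.
Decomposition 2: common = {B, C, D}, closure = {B, C, D, E} → lossless.
Decomposition 3: common = {G}, closure = {A, B, E, G, H} → lossy.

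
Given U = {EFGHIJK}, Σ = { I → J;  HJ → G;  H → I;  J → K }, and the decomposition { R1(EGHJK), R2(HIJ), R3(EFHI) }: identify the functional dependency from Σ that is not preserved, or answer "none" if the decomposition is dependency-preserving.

I → J lies within R2.
HJ → G lies within R1.
H → I lies within R2.
J → K lies within R1.
Every dependency is enforceable on the fragments, so the decomposition is dependency-preserving.

none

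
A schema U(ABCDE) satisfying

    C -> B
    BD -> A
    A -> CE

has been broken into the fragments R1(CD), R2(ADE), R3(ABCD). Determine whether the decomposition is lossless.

Chase test. Columns are ABCDE; row i has aⱼ where attribute j ∈ Ri, else bᵢⱼ.
Initial tableau (one row per fragment):
  row 1: b11 b12 a3 a4 b15
  row 2: a1 b22 b23 a4 a5
  row 3: a1 a2 a3 a4 b35
Rows 1 and 3 agree on C; apply C→B and equate their B entries.
Rows 1 and 3 agree on BD; apply BD→A and equate their A entries.
Rows 1 and 2 agree on A; apply A→CE and equate their CE entries.
Rows 1 and 3 agree on A; apply A→CE and equate their CE entries.
Rows 1 and 2 agree on C; apply C→B and equate their B entries.
Row 1 is now all distinguished symbols — the join is lossless.

Yes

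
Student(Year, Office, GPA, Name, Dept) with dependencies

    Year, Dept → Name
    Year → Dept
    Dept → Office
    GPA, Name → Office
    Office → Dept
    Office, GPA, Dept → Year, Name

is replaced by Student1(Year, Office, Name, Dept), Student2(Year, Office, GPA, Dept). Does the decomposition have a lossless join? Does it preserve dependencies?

Lossless test: (Year, Office, Dept)⁺ = {Year, Office, Name, Dept}, which contains all of one fragment — lossless.
Dependency preservation: the restricted closure of {GPA, Name} across the fragments never reaches {Office}, so GPA, Name → Office cannot be enforced without a join — not preserved.

lossless but not dependency-preserving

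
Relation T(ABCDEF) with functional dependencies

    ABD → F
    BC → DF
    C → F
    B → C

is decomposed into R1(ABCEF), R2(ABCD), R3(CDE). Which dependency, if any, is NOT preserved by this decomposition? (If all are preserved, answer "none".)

ABD → F: restricted closure across fragments reaches F.
BC → DF: restricted closure across fragments reaches DF.
C → F lies within R1.
B → C lies within R1.
Every dependency is enforceable on the fragments, so the decomposition is dependency-preserving.

none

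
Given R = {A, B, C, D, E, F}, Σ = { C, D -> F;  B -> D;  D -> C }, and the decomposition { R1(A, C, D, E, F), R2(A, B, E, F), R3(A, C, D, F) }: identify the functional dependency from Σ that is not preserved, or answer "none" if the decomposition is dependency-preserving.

Check B → D: no single fragment contains all of {B, D}, and the restricted closure of {B} across the fragments never reaches {D}.
C, D → F is preserved.
D → C is preserved.

B -> D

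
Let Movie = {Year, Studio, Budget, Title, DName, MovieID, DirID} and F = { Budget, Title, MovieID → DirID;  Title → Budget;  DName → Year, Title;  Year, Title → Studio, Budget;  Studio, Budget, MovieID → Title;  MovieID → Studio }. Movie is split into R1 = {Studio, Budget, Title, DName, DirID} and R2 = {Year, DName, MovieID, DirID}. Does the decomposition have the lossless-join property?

Yes

Common attributes: R1 ∩ R2 = {DName, DirID}.
Closure of {DName, DirID}: DName → Year, Title applies, adding Year, Title; Year, Title → Studio, Budget applies, adding Studio, Budget. So (DName, DirID)⁺ = {Year, Studio, Budget, Title, DName, DirID}.
This closure contains every attribute of R1, so R1 ∩ R2 → R1. The join is lossless.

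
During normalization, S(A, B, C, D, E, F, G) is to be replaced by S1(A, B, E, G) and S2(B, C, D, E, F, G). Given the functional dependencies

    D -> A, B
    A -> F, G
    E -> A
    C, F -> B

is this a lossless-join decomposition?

Common attributes: S1 ∩ S2 = {B, E, G}.
Closure of {B, E, G}: E → A applies, adding A; A → F, G applies, adding F. So (B, E, G)⁺ = {A, B, E, F, G}.
This closure contains every attribute of S1, so S1 ∩ S2 → S1. The join is lossless.

Yes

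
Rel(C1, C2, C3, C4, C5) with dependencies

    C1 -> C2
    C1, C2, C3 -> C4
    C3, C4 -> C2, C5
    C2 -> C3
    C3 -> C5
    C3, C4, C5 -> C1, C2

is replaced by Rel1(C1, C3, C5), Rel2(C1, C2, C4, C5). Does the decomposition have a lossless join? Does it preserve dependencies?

Lossless test: (C1, C5)⁺ = {C1, C2, C3, C4, C5}, which contains all of one fragment — lossless.
Dependency preservation: the restricted closure of {C3, C4} across the fragments never reaches {C2, C5}, so C3, C4 → C2, C5 cannot be enforced without a join — not preserved.

lossless but not dependency-preserving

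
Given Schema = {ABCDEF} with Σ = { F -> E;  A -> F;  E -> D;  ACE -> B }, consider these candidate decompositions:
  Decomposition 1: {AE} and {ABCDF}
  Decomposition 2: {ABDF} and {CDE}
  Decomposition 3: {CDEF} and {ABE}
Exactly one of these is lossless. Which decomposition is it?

Decomposition 1: common = {A}, closure = {ADEF} → lossless.
Decomposition 2: common = {D}, closure = {D} → lossy.
Decomposition 3: common = {E}, closure = {DE} → lossy.

Decomposition 1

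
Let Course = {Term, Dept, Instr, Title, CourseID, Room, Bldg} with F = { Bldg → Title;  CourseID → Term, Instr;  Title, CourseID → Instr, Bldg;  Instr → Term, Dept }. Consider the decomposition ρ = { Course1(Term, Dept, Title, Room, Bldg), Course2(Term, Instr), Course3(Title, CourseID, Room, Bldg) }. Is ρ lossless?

Chase test. Columns are Term, Dept, Instr, Title, CourseID, Room, Bldg; row i has aⱼ where attribute j ∈ Coursei, else bᵢⱼ.
Initial tableau (one row per fragment):
  row 1: a1 a2 b13 a4 b15 a6 a7
  row 2: a1 b22 a3 b24 b25 b26 b27
  row 3: b31 b32 b33 a4 a5 a6 a7
No row becomes fully distinguished — the join is lossy.

No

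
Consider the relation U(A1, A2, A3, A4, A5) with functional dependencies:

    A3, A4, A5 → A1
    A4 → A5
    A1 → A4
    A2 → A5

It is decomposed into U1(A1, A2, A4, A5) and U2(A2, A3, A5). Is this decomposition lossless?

No

Common attributes: U1 ∩ U2 = {A2, A5}.
No dependency enlarges {A2, A5}, so (A2, A5)⁺ = {A2, A5}.
The closure contains neither all of U1 = {A1, A2, A4, A5} nor all of U2 = {A2, A3, A5}, so the common attributes are not a superkey of either fragment. The join is lossy.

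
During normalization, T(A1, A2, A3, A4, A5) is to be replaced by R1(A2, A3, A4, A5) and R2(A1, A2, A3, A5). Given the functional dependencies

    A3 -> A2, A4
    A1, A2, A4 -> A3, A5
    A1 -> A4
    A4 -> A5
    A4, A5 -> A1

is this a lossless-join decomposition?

Common attributes: R1 ∩ R2 = {A2, A3, A5}.
Closure of {A2, A3, A5}: A3 → A2, A4 applies, adding A4; A4, A5 → A1 applies, adding A1. So (A2, A3, A5)⁺ = {A1, A2, A3, A4, A5}.
This closure contains every attribute of R1, so R1 ∩ R2 → R1. The join is lossless.

Yes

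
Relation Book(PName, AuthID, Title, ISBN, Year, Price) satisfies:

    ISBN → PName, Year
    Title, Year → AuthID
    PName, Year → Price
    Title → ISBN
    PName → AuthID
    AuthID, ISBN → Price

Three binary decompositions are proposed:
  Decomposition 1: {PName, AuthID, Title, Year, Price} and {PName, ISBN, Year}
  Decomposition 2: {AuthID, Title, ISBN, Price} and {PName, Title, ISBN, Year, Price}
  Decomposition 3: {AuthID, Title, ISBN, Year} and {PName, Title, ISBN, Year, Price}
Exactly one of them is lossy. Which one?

Decomposition 1

Decomposition 1: common = {PName, Year}, closure = {PName, AuthID, Year, Price} → lossy.
Decomposition 2: common = {Title, ISBN, Price}, closure = {PName, AuthID, Title, ISBN, Year, Price} → lossless.
Decomposition 3: common = {Title, ISBN, Year}, closure = {PName, AuthID, Title, ISBN, Year, Price} → lossless.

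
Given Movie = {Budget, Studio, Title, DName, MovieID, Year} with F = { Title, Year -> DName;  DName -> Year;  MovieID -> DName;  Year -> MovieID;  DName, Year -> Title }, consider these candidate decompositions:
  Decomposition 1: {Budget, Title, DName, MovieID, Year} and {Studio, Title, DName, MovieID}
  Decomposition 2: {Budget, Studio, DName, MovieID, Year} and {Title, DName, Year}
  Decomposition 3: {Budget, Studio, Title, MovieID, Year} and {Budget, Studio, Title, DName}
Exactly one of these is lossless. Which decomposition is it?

Decomposition 1: common = {Title, DName, MovieID}, closure = {Title, DName, MovieID, Year} → lossy.
Decomposition 2: common = {DName, Year}, closure = {Title, DName, MovieID, Year} → lossless.
Decomposition 3: common = {Budget, Studio, Title}, closure = {Budget, Studio, Title} → lossy.

Decomposition 2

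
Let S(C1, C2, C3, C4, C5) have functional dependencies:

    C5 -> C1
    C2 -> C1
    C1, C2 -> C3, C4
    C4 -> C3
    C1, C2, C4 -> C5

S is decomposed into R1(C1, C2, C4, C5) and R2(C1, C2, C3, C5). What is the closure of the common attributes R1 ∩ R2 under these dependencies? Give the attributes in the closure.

R1 ∩ R2 = {C1, C2, C5}.
C1, C2 → C3, C4 applies, adding C3, C4
Closure: {C1, C2, C3, C4, C5}.

C1, C2, C3, C4, C5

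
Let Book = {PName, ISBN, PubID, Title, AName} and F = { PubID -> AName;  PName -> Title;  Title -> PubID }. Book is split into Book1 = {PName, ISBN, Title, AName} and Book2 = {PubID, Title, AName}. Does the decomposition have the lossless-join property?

Yes

Common attributes: Book1 ∩ Book2 = {Title, AName}.
Closure of {Title, AName}: Title → PubID applies, adding PubID. So (Title, AName)⁺ = {PubID, Title, AName}.
This closure contains every attribute of Book2, so Book1 ∩ Book2 → Book2. The join is lossless.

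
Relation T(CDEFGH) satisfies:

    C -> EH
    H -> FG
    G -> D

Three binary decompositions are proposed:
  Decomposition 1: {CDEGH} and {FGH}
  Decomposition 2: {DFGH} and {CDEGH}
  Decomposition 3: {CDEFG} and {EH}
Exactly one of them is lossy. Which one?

Decomposition 3

Decomposition 1: common = {GH}, closure = {DFGH} → lossless.
Decomposition 2: common = {DGH}, closure = {DFGH} → lossless.
Decomposition 3: common = {E}, closure = {E} → lossy.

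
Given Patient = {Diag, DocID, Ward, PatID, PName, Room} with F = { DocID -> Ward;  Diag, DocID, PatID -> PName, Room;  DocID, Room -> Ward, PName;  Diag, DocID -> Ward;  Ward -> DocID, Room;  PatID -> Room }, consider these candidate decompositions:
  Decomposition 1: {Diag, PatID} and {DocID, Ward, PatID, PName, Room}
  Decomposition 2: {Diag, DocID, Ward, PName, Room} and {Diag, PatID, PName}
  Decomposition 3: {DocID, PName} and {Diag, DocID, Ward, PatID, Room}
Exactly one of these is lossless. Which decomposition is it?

Decomposition 3

Decomposition 1: common = {PatID}, closure = {PatID, Room} → lossy.
Decomposition 2: common = {Diag, PName}, closure = {Diag, PName} → lossy.
Decomposition 3: common = {DocID}, closure = {DocID, Ward, PName, Room} → lossless.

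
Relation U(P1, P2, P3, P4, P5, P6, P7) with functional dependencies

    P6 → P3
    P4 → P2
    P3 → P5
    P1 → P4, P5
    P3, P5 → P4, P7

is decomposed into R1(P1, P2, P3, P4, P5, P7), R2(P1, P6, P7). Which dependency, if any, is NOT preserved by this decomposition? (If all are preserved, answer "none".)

Check P6 → P3: no single fragment contains all of {P3, P6}, and the restricted closure of {P6} across the fragments never reaches {P3}.
P4 → P2 is preserved.
P3 → P5 is preserved.
P1 → P4, P5 is preserved.
P3, P5 → P4, P7 is preserved.

P6 → P3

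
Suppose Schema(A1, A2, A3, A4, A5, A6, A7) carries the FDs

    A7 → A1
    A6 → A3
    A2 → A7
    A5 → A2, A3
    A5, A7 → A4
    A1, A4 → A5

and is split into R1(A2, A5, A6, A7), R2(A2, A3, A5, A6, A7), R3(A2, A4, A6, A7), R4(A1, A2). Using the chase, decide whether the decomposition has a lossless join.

Chase test. Columns are A1, A2, A3, A4, A5, A6, A7; row i has aⱼ where attribute j ∈ Ri, else bᵢⱼ.
Initial tableau (one row per fragment):
  row 1: b11 a2 b13 b14 a5 a6 a7
  row 2: b21 a2 a3 b24 a5 a6 a7
  row 3: b31 a2 b33 a4 b35 a6 a7
  row 4: a1 a2 b43 b44 b45 b46 b47
Rows 1 and 2 agree on A7; apply A7→A1 and equate their A1 entries.
Rows 1 and 3 agree on A7; apply A7→A1 and equate their A1 entries.
Rows 1 and 2 agree on A6; apply A6→A3 and equate their A3 entries.
Rows 1 and 3 agree on A6; apply A6→A3 and equate their A3 entries.
Rows 1 and 4 agree on A2; apply A2→A7 and equate their A7 entries.
Rows 1 and 2 agree on A5, A7; apply A5, A7→A4 and equate their A4 entries.
Rows 1 and 4 agree on A7; apply A7→A1 and equate their A1 entries.
No row becomes fully distinguished — the join is lossy.

No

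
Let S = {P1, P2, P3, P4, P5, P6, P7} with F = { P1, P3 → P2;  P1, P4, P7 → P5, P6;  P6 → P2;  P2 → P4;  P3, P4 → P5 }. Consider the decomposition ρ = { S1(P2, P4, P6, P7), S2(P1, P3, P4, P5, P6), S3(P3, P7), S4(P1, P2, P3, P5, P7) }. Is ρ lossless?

Chase test. Columns are P1, P2, P3, P4, P5, P6, P7; row i has aⱼ where attribute j ∈ Si, else bᵢⱼ.
Initial tableau (one row per fragment):
  row 1: b11 a2 b13 a4 b15 a6 a7
  row 2: a1 b22 a3 a4 a5 a6 b27
  row 3: b31 b32 a3 b34 b35 b36 a7
  row 4: a1 a2 a3 b44 a5 b46 a7
Rows 2 and 4 agree on P1, P3; apply P1, P3→P2 and equate their P2 entries.
Rows 1 and 4 agree on P2; apply P2→P4 and equate their P4 entries.
No row becomes fully distinguished — the join is lossy.

No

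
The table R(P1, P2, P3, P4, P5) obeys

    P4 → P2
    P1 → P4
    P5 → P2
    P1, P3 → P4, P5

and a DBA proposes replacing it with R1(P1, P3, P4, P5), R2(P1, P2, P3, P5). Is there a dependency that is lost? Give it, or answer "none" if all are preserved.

Check P4 → P2: no single fragment contains all of {P2, P4}, and the restricted closure of {P4} across the fragments never reaches {P2}.
P1 → P4 is preserved.
P5 → P2 is preserved.
P1, P3 → P4, P5 is preserved.

P4 → P2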